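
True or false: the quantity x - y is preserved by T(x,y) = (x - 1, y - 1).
True

Substitute T(x,y) = (x - 1, y - 1) into the expression and compare with the original.

Original: x - y
After applying T: (x - 1) - (y - 1) = x - y

This is identical to the original x - y, so the expression is invariant.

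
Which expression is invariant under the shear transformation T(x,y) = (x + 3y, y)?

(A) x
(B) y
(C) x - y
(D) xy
B

Under the shear T(x,y) = (x + 3y, y):
Substitute the transformed coordinates into each option and compare with the original:
(A) x  ->  (x + 3y) = x + 3y   [differs from x: not invariant]
(B) y  ->  (y) = y   [equals y: invariant]
(C) x - y  ->  (x + 3y) - (y) = x + 2y   [differs from x - y: not invariant]
(D) xy  ->  (x + 3y)(y) = xy + 3y^2   [differs from xy: not invariant]

Only option (B), y, is unchanged by the transformation.
A horizontal shear moves points parallel to the x-axis, so the y-coordinate (and any function of y alone) is unchanged.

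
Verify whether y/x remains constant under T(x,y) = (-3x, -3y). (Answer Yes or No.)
Yes

Substitute T(x,y) = (-3x, -3y) into the expression and compare with the original.

Original: y/x
After applying T: (-3y)/(-3x) = y/x

This is identical to the original y/x, so the expression is invariant.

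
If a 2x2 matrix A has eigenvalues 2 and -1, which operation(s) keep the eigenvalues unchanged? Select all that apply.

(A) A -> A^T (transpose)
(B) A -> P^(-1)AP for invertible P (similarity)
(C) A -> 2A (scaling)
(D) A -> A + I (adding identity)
A and B

Eigenvalues are preserved by:
1. Similarity transformations: A -> P^(-1)AP (same characteristic polynomial)
2. Transpose: A^T has the same eigenvalues as A

Eigenvalues are NOT preserved by:
- Adding identity: eigenvalues become 2+1, -1+1
- Scaling: eigenvalues become 4, -2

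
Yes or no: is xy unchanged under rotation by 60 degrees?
No

Applying rotation by 60 degrees: x' = x*cos(60 degrees) - y*sin(60 degrees) = x/2 - sqrt(3)y/2, y' = x*sin(60 degrees) + y*cos(60 degrees) = sqrt(3)x/2 + y/2

Substituting into xy:
(x/2 - sqrt(3)y/2)(sqrt(3)x/2 + y/2)
= sqrt(3)x^2/4 - xy/2 - sqrt(3)y^2/4

This differs from the original expression xy, so it is NOT invariant.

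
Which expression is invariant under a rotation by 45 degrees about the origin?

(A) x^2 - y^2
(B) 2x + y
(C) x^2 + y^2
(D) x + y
C

A rotation by 45 degrees sends (x, y) to (sqrt(2)x/2 - sqrt(2)y/2, sqrt(2)x/2 + sqrt(2)y/2).
Substitute the transformed coordinates into each option and compare with the original:
(A) x^2 - y^2  ->  (sqrt(2)x/2 - sqrt(2)y/2)^2 - (sqrt(2)x/2 + sqrt(2)y/2)^2 = -2xy   [differs from x^2 - y^2: not invariant]
(B) 2x + y  ->  2(sqrt(2)x/2 - sqrt(2)y/2) + (sqrt(2)x/2 + sqrt(2)y/2) = 3sqrt(2)x/2 - sqrt(2)y/2   [differs from 2x + y: not invariant]
(C) x^2 + y^2  ->  (sqrt(2)x/2 - sqrt(2)y/2)^2 + (sqrt(2)x/2 + sqrt(2)y/2)^2 = x^2 + y^2   [equals x^2 + y^2: invariant]
(D) x + y  ->  (sqrt(2)x/2 - sqrt(2)y/2) + (sqrt(2)x/2 + sqrt(2)y/2) = sqrt(2)x   [differs from x + y: not invariant]

Only option (C), x^2 + y^2, is unchanged by the transformation.
Geometrically, x^2 + y^2 is the squared distance from the origin, which every rotation about the origin preserves.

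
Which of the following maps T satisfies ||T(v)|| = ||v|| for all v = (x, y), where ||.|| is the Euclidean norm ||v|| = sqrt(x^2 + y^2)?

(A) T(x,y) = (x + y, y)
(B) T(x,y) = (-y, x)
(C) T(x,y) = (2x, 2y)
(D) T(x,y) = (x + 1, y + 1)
B

A transformation preserves a norm if ||T(v)|| = ||v|| for every v; a single vector where the norm changes rules an option out.

(A) T(x,y) = (x + y, y): v = (0, 1) has norm sqrt((0)^2 + (1)^2) = 1, but T(v) = (1, 1) has norm sqrt(2) -- not preserved.
(B) T(x,y) = (-y, x): preserves the norm -- it is an orthogonal map (a rotation/reflection), and (-y)^2 + (x)^2 simplifies to x^2 + y^2.
(C) T(x,y) = (2x, 2y): v = (1, 0) has norm sqrt((1)^2 + (0)^2) = 1, but T(v) = (2, 0) has norm 2 -- not preserved.
(D) T(x,y) = (x + 1, y + 1): v = (1, 0) has norm sqrt((1)^2 + (0)^2) = 1, but T(v) = (2, 1) has norm sqrt(5) -- not preserved.

Therefore the answer is (B).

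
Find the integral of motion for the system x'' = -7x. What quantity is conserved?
E = (x')^2 + 7x^2

Multiply the equation by x':
x' * x'' = -7x * x'
The left side is d/dt[(x')^2/2] and the right side is d/dt[-7x^2/2], so
d/dt[(x')^2/2 + 7x^2/2] = 0, i.e. (x')^2/2 + 7x^2/2 = constant.
Multiplying by 2, the integral of motion is E = (x')^2 + 7x^2.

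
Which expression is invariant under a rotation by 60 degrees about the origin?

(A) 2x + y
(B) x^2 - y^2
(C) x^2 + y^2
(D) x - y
C

A rotation by 60 degrees sends (x, y) to (x/2 - sqrt(3)y/2, sqrt(3)x/2 + y/2).
Substitute the transformed coordinates into each option and compare with the original:
(A) 2x + y  ->  2(x/2 - sqrt(3)y/2) + (sqrt(3)x/2 + y/2) = sqrt(3)x/2 + x - sqrt(3)y + y/2   [differs from 2x + y: not invariant]
(B) x^2 - y^2  ->  (x/2 - sqrt(3)y/2)^2 - (sqrt(3)x/2 + y/2)^2 = -x^2/2 - sqrt(3)xy + y^2/2   [differs from x^2 - y^2: not invariant]
(C) x^2 + y^2  ->  (x/2 - sqrt(3)y/2)^2 + (sqrt(3)x/2 + y/2)^2 = x^2 + y^2   [equals x^2 + y^2: invariant]
(D) x - y  ->  (x/2 - sqrt(3)y/2) - (sqrt(3)x/2 + y/2) = -sqrt(3)x/2 + x/2 - sqrt(3)y/2 - y/2   [differs from x - y: not invariant]

Only option (C), x^2 + y^2, is unchanged by the transformation.
Geometrically, x^2 + y^2 is the squared distance from the origin, which every rotation about the origin preserves.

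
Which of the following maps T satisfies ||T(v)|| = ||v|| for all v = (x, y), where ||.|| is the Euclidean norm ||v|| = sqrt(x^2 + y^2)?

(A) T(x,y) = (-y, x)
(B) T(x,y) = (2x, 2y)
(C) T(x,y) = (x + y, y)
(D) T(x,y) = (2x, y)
A

A transformation preserves a norm if ||T(v)|| = ||v|| for every v; a single vector where the norm changes rules an option out.

(A) T(x,y) = (-y, x): preserves the norm -- it is an orthogonal map (a rotation/reflection), and (-y)^2 + (x)^2 simplifies to x^2 + y^2.
(B) T(x,y) = (2x, 2y): v = (1, 0) has norm sqrt((1)^2 + (0)^2) = 1, but T(v) = (2, 0) has norm 2 -- not preserved.
(C) T(x,y) = (x + y, y): v = (0, 1) has norm sqrt((0)^2 + (1)^2) = 1, but T(v) = (1, 1) has norm sqrt(2) -- not preserved.
(D) T(x,y) = (2x, y): v = (1, 0) has norm sqrt((1)^2 + (0)^2) = 1, but T(v) = (2, 0) has norm 2 -- not preserved.

Therefore the answer is (A).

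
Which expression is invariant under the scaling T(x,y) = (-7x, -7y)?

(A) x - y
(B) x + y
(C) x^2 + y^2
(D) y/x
D

Under the uniform scaling T(x,y) = (-7x, -7y):
Substitute the transformed coordinates into each option and compare with the original:
(A) x - y  ->  (-7x) - (-7y) = -7x + 7y   [differs from x - y: not invariant]
(B) x + y  ->  (-7x) + (-7y) = -7x - 7y   [differs from x + y: not invariant]
(C) x^2 + y^2  ->  (-7x)^2 + (-7y)^2 = 49x^2 + 49y^2   [differs from x^2 + y^2: not invariant]
(D) y/x  ->  (-7y)/(-7x) = y/x   [equals y/x: invariant]

Only option (D), y/x, is unchanged by the transformation.
The common factor -7 cancels in a ratio of coordinates, while sums, products and sums of squares pick up factors of -7 or 49.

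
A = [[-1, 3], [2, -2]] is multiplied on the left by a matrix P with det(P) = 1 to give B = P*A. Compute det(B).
-4

By the multiplicative property of determinants, det(B) = det(P*A) = det(P) * det(A) = det(A),
so the determinant is invariant under multiplication by any determinant-1 matrix; we just need det(A).

det(A) = (-1)(-2) - (3)(2) = 2 - 6 = -4

Therefore det(B) = 1 * (-4) = -4.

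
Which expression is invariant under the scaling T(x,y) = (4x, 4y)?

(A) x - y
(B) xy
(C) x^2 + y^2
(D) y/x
D

Under the uniform scaling T(x,y) = (4x, 4y):
Substitute the transformed coordinates into each option and compare with the original:
(A) x - y  ->  (4x) - (4y) = 4x - 4y   [differs from x - y: not invariant]
(B) xy  ->  (4x)(4y) = 16xy   [differs from xy: not invariant]
(C) x^2 + y^2  ->  (4x)^2 + (4y)^2 = 16x^2 + 16y^2   [differs from x^2 + y^2: not invariant]
(D) y/x  ->  (4y)/(4x) = y/x   [equals y/x: invariant]

Only option (D), y/x, is unchanged by the transformation.
The common factor 4 cancels in a ratio of coordinates, while sums, products and sums of squares pick up factors of 4 or 16.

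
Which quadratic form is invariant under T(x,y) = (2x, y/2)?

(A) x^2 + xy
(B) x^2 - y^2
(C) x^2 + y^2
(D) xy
D

T multiplies x by 2 and divides y by 2.
Substitute the transformed coordinates into each option and compare with the original:
(A) x^2 + xy  ->  (2x)^2 + (2x)(y/2) = 4x^2 + xy   [differs from x^2 + xy: not invariant]
(B) x^2 - y^2  ->  (2x)^2 - (y/2)^2 = 4x^2 - y^2/4   [differs from x^2 - y^2: not invariant]
(C) x^2 + y^2  ->  (2x)^2 + (y/2)^2 = 4x^2 + y^2/4   [differs from x^2 + y^2: not invariant]
(D) xy  ->  (2x)(y/2) = xy   [equals xy: invariant]

Only option (D), xy, is unchanged by the transformation.
The factors 2 and 1/2 cancel only in the pure product xy.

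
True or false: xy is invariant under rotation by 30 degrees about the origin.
False

Applying rotation by 30 degrees: x' = x*cos(30 degrees) - y*sin(30 degrees) = sqrt(3)x/2 - y/2, y' = x*sin(30 degrees) + y*cos(30 degrees) = x/2 + sqrt(3)y/2

Substituting into xy:
(sqrt(3)x/2 - y/2)(x/2 + sqrt(3)y/2)
= sqrt(3)x^2/4 + xy/2 - sqrt(3)y^2/4

This differs from the original expression xy, so it is NOT invariant.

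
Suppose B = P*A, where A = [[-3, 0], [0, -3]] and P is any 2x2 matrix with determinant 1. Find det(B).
9

By the multiplicative property of determinants, det(B) = det(P*A) = det(P) * det(A) = det(A),
so the determinant is invariant under multiplication by any determinant-1 matrix; we just need det(A).

det(A) = (-3)(-3) - (0)(0) = 9 - 0 = 9

Therefore det(B) = 1 * 9 = 9.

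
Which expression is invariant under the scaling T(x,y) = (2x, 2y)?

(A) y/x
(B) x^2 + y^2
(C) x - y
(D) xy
A

Under the uniform scaling T(x,y) = (2x, 2y):
Substitute the transformed coordinates into each option and compare with the original:
(A) y/x  ->  (2y)/(2x) = y/x   [equals y/x: invariant]
(B) x^2 + y^2  ->  (2x)^2 + (2y)^2 = 4x^2 + 4y^2   [differs from x^2 + y^2: not invariant]
(C) x - y  ->  (2x) - (2y) = 2x - 2y   [differs from x - y: not invariant]
(D) xy  ->  (2x)(2y) = 4xy   [differs from xy: not invariant]

Only option (A), y/x, is unchanged by the transformation.
The common factor 2 cancels in a ratio of coordinates, while sums, products and sums of squares pick up factors of 2 or 4.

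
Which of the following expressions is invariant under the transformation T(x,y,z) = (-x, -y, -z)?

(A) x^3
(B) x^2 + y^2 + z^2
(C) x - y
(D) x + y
B

Apply T(x,y,z) = (-x, -y, -z) to each option, i.e. replace (x, y, z) by the transformed coordinates.
Substitute the transformed coordinates into each option and compare with the original:
(A) x^3  ->  (-x)^3 = -x^3   [differs from x^3: not invariant]
(B) x^2 + y^2 + z^2  ->  (-x)^2 + (-y)^2 + (-z)^2 = x^2 + y^2 + z^2   [equals x^2 + y^2 + z^2: invariant]
(C) x - y  ->  (-x) - (-y) = -x + y   [differs from x - y: not invariant]
(D) x + y  ->  (-x) + (-y) = -x - y   [differs from x + y: not invariant]

Only option (B), x^2 + y^2 + z^2, is unchanged by the transformation.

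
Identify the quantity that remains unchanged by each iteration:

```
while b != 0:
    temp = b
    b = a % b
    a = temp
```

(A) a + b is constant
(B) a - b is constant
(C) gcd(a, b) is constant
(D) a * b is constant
C

A loop invariant must hold before the first iteration and be re-established by every execution of the body.

(C) gcd(a, b) is constant: One iteration replaces (a, b) by (b, a mod b). Since a mod b = a - q*b for an integer q, any common divisor of a and b divides b and a mod b, and conversely; hence gcd(b, a mod b) = gcd(a, b). For instance (17, 6) -> (6, 5) keeps gcd = 1. At exit b = 0 and a = gcd of the original inputs.

The other options fail:
(A) a + b is constant: e.g. (a, b) = (17, 6) -> (6, 5): the sum goes from 23 to 11.
(B) a - b is constant: e.g. (a, b) = (17, 6) -> (6, 5): the difference goes from 11 to 1.
(D) a * b is constant: e.g. (a, b) = (17, 6) -> (6, 5): the product goes from 102 to 30.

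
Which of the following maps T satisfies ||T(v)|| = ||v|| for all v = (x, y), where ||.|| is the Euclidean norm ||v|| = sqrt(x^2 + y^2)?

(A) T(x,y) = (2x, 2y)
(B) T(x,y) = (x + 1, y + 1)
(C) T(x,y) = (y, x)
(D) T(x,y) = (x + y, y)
C

A transformation preserves a norm if ||T(v)|| = ||v|| for every v; a single vector where the norm changes rules an option out.

(A) T(x,y) = (2x, 2y): v = (1, 0) has norm sqrt((1)^2 + (0)^2) = 1, but T(v) = (2, 0) has norm 2 -- not preserved.
(B) T(x,y) = (x + 1, y + 1): v = (1, 0) has norm sqrt((1)^2 + (0)^2) = 1, but T(v) = (2, 1) has norm sqrt(5) -- not preserved.
(C) T(x,y) = (y, x): preserves the norm -- it is an orthogonal map (a rotation/reflection), and (y)^2 + (x)^2 simplifies to x^2 + y^2.
(D) T(x,y) = (x + y, y): v = (0, 1) has norm sqrt((0)^2 + (1)^2) = 1, but T(v) = (1, 1) has norm sqrt(2) -- not preserved.

Therefore the answer is (C).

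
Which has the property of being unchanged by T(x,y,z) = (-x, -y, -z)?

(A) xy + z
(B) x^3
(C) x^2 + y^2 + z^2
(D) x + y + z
C

Apply T(x,y,z) = (-x, -y, -z) to each option, i.e. replace (x, y, z) by the transformed coordinates.
Substitute the transformed coordinates into each option and compare with the original:
(A) xy + z  ->  (-x)(-y) + (-z) = xy - z   [differs from xy + z: not invariant]
(B) x^3  ->  (-x)^3 = -x^3   [differs from x^3: not invariant]
(C) x^2 + y^2 + z^2  ->  (-x)^2 + (-y)^2 + (-z)^2 = x^2 + y^2 + z^2   [equals x^2 + y^2 + z^2: invariant]
(D) x + y + z  ->  (-x) + (-y) + (-z) = -x - y - z   [differs from x + y + z: not invariant]

Only option (C), x^2 + y^2 + z^2, is unchanged by the transformation.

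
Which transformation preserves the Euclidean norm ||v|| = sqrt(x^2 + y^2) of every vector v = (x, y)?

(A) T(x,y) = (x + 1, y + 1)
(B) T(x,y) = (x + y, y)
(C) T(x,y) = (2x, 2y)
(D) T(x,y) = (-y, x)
D

A transformation preserves a norm if ||T(v)|| = ||v|| for every v; a single vector where the norm changes rules an option out.

(A) T(x,y) = (x + 1, y + 1): v = (1, 0) has norm sqrt((1)^2 + (0)^2) = 1, but T(v) = (2, 1) has norm sqrt(5) -- not preserved.
(B) T(x,y) = (x + y, y): v = (0, 1) has norm sqrt((0)^2 + (1)^2) = 1, but T(v) = (1, 1) has norm sqrt(2) -- not preserved.
(C) T(x,y) = (2x, 2y): v = (1, 0) has norm sqrt((1)^2 + (0)^2) = 1, but T(v) = (2, 0) has norm 2 -- not preserved.
(D) T(x,y) = (-y, x): preserves the norm -- it is an orthogonal map (a rotation/reflection), and (-y)^2 + (x)^2 simplifies to x^2 + y^2.

Therefore the answer is (D).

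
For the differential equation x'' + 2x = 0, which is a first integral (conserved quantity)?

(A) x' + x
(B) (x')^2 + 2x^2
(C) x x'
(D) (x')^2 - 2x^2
B

A first integral I satisfies dI/dt = 0 along every solution. Differentiate each option and use the equation of motion:
(A) d/dt[x' + x] = x'' + x' = -2x + x', not identically 0
(B) d/dt[(x')^2 + 2x^2] = 2x'x'' + 4x x' = 2x'(-2x) + 4x x' = 0
(C) d/dt[x x'] = (x')^2 + x x'' = (x')^2 - 2x^2, not identically 0
(D) d/dt[(x')^2 - 2x^2] = 2x'x'' - 4x x' = -8x x', not identically 0

Only (B) has zero time-derivative. So the energy-like quantity (x')^2 + 2x^2 is the first integral.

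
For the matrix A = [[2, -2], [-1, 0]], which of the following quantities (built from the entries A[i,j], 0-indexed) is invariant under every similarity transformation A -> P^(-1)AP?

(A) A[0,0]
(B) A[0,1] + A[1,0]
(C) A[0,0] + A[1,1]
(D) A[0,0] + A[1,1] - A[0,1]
C

A[0,0] + A[1,1] is the trace of A. By the cyclic property of the trace, tr(P^(-1)AP) = tr(APP^(-1)) = tr(A), so it is the same for every matrix similar to A.

The other combinations are not similarity invariants. For example, take P = [[1, 2], [0, 1]] (det P = 1), so P^(-1) = [[1, -2], [0, 1]] and
B = P^(-1)AP = [[4, 6], [-1, -2]].
Evaluating each option on A and on B:
(A) A[0,0]: 2 for A, 4 for B -> changes
(B) A[0,1] + A[1,0]: -3 for A, 5 for B -> changes
(C) A[0,0] + A[1,1]: 2 for A, 2 for B -> unchanged
(D) A[0,0] + A[1,1] - A[0,1]: 4 for A, -4 for B -> changes

Only (C) A[0,0] + A[1,1] = 2 survives (and it does so for every P, not just this one), so it is the invariant.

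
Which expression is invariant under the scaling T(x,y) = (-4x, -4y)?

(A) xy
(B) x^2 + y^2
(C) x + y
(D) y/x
D

Under the uniform scaling T(x,y) = (-4x, -4y):
Substitute the transformed coordinates into each option and compare with the original:
(A) xy  ->  (-4x)(-4y) = 16xy   [differs from xy: not invariant]
(B) x^2 + y^2  ->  (-4x)^2 + (-4y)^2 = 16x^2 + 16y^2   [differs from x^2 + y^2: not invariant]
(C) x + y  ->  (-4x) + (-4y) = -4x - 4y   [differs from x + y: not invariant]
(D) y/x  ->  (-4y)/(-4x) = y/x   [equals y/x: invariant]

Only option (D), y/x, is unchanged by the transformation.
The common factor -4 cancels in a ratio of coordinates, while sums, products and sums of squares pick up factors of -4 or 16.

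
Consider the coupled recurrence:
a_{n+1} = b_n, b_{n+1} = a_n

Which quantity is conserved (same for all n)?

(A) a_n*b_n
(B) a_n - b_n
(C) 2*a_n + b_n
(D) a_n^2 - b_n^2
A

Replace a_n by a_{n+1} = b_n and b_n by b_{n+1} = a_n in each option and simplify:
(A) a_n*b_n  ->  (b_n)*(a_n) = a_n*b_n   [conserved]
(B) a_n - b_n  ->  (b_n) - (a_n) = -a_n + b_n   [not conserved]
(C) 2*a_n + b_n  ->  2*(b_n) + (a_n) = a_n + 2*b_n   [not conserved]
(D) a_n^2 - b_n^2  ->  (b_n)^2 - (a_n)^2 = -a_n^2 + b_n^2   [not conserved]

Only (A) a_n*b_n returns to itself after one step, so it is the conserved quantity.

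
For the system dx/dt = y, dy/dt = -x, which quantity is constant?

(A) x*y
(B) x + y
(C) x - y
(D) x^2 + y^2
D

A first integral I satisfies dI/dt = 0 along every solution. Differentiate each option and use the equation of motion:
(A) d/dt[x*y] = (dx/dt)y + x(dy/dt) = y^2 - x^2, not identically 0
(B) d/dt[x + y] = y + (-x) = y - x, not identically 0
(C) d/dt[x - y] = y - (-x) = x + y, not identically 0
(D) d/dt[x^2 + y^2] = 2x*dx/dt + 2y*dy/dt = 2x*y + 2y*(-x) = 0

Only (D) has zero time-derivative. So x^2 + y^2 (the squared radius; trajectories are circles) is the conserved quantity.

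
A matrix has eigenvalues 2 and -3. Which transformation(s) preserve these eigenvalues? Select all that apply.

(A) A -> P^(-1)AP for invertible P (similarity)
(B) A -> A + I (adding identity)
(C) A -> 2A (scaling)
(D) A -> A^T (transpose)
A and D

Eigenvalues are preserved by:
1. Similarity transformations: A -> P^(-1)AP (same characteristic polynomial)
2. Transpose: A^T has the same eigenvalues as A

Eigenvalues are NOT preserved by:
- Adding identity: eigenvalues become 2+1, -3+1
- Scaling: eigenvalues become 4, -6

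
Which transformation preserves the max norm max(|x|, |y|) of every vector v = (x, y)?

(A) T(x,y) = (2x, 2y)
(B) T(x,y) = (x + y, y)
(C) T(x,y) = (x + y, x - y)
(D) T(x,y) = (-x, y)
D

A transformation preserves a norm if ||T(v)|| = ||v|| for every v; a single vector where the norm changes rules an option out.

(A) T(x,y) = (2x, 2y): v = (1, 0) has norm max(|1|, |0|) = 1, but T(v) = (2, 0) has norm 2 -- not preserved.
(B) T(x,y) = (x + y, y): v = (1, 1) has norm max(|1|, |1|) = 1, but T(v) = (2, 1) has norm 2 -- not preserved.
(C) T(x,y) = (x + y, x - y): v = (1, 1) has norm max(|1|, |1|) = 1, but T(v) = (2, 0) has norm 2 -- not preserved.
(D) T(x,y) = (-x, y): preserves the norm -- it only permutes the coordinates and/or flips signs, which leaves max(|x|, |y|) unchanged.

Therefore the answer is (D).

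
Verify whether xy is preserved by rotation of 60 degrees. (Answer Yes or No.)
No

Applying rotation by 60 degrees: x' = x*cos(60 degrees) - y*sin(60 degrees) = x/2 - sqrt(3)y/2, y' = x*sin(60 degrees) + y*cos(60 degrees) = sqrt(3)x/2 + y/2

Substituting into xy:
(x/2 - sqrt(3)y/2)(sqrt(3)x/2 + y/2)
= sqrt(3)x^2/4 - xy/2 - sqrt(3)y^2/4

This differs from the original expression xy, so it is NOT invariant.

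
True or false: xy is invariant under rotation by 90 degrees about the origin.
False

Applying rotation by 90 degrees: x' = x*cos(90 degrees) - y*sin(90 degrees) = -y, y' = x*sin(90 degrees) + y*cos(90 degrees) = x

Substituting into xy:
(-y)(x)
= -xy

This differs from the original expression xy, so it is NOT invariant.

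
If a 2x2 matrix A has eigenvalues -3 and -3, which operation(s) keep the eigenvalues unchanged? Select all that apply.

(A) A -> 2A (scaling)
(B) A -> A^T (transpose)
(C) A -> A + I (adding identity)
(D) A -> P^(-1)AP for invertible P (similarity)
B and D

Eigenvalues are preserved by:
1. Similarity transformations: A -> P^(-1)AP (same characteristic polynomial)
2. Transpose: A^T has the same eigenvalues as A

Eigenvalues are NOT preserved by:
- Adding identity: eigenvalues become -3+1, -3+1
- Scaling: eigenvalues become -6, -6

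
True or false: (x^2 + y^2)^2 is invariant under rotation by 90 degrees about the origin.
True

Applying rotation by 90 degrees: x' = x*cos(90 degrees) - y*sin(90 degrees) = -y, y' = x*sin(90 degrees) + y*cos(90 degrees) = x

Substituting into (x^2 + y^2)^2:
((-y)^2 + (x)^2)^2
= x^4 + 2x^2y^2 + y^4 = (x^2 + y^2)^2

This equals the original expression (x^2 + y^2)^2, so it IS invariant.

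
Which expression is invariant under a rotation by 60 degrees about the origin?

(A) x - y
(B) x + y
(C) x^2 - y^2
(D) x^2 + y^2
D

A rotation by 60 degrees sends (x, y) to (x/2 - sqrt(3)y/2, sqrt(3)x/2 + y/2).
Substitute the transformed coordinates into each option and compare with the original:
(A) x - y  ->  (x/2 - sqrt(3)y/2) - (sqrt(3)x/2 + y/2) = -sqrt(3)x/2 + x/2 - sqrt(3)y/2 - y/2   [differs from x - y: not invariant]
(B) x + y  ->  (x/2 - sqrt(3)y/2) + (sqrt(3)x/2 + y/2) = x/2 + sqrt(3)x/2 - sqrt(3)y/2 + y/2   [differs from x + y: not invariant]
(C) x^2 - y^2  ->  (x/2 - sqrt(3)y/2)^2 - (sqrt(3)x/2 + y/2)^2 = -x^2/2 - sqrt(3)xy + y^2/2   [differs from x^2 - y^2: not invariant]
(D) x^2 + y^2  ->  (x/2 - sqrt(3)y/2)^2 + (sqrt(3)x/2 + y/2)^2 = x^2 + y^2   [equals x^2 + y^2: invariant]

Only option (D), x^2 + y^2, is unchanged by the transformation.
Geometrically, x^2 + y^2 is the squared distance from the origin, which every rotation about the origin preserves.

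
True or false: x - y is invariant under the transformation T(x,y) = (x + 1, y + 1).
True

Substitute T(x,y) = (x + 1, y + 1) into the expression and compare with the original.

Original: x - y
After applying T: (x + 1) - (y + 1) = x - y

This is identical to the original x - y, so the expression is invariant.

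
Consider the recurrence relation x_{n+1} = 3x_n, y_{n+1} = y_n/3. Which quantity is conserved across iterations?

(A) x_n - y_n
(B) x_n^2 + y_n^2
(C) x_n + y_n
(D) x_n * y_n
D

For the recurrence x_{n+1} = 3x_n, y_{n+1} = y_n/3:

x_{n+1} * y_{n+1} = (3x_n) * (y_n/3) = x_n * y_n
The product is conserved.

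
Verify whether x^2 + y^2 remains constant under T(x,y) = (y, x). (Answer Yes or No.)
Yes

Substitute T(x,y) = (y, x) into the expression and compare with the original.

Original: x^2 + y^2
After applying T: (y)^2 + (x)^2 = x^2 + y^2

This is identical to the original x^2 + y^2, so the expression is invariant.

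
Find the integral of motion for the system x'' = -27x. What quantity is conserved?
E = (x')^2 + 27x^2

Multiply the equation by x':
x' * x'' = -27x * x'
The left side is d/dt[(x')^2/2] and the right side is d/dt[-27x^2/2], so
d/dt[(x')^2/2 + 27x^2/2] = 0, i.e. (x')^2/2 + 27x^2/2 = constant.
Multiplying by 2, the integral of motion is E = (x')^2 + 27x^2.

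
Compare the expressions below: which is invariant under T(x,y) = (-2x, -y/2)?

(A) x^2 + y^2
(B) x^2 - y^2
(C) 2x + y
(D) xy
D

An expression E(x,y) is invariant under T if E(T(x,y)) = E(x,y). Here T(x,y) = (-2x, -y/2).
Substitute the transformed coordinates into each option and compare with the original:
(A) x^2 + y^2  ->  (-2x)^2 + (-y/2)^2 = 4x^2 + y^2/4   [differs from x^2 + y^2: not invariant]
(B) x^2 - y^2  ->  (-2x)^2 - (-y/2)^2 = 4x^2 - y^2/4   [differs from x^2 - y^2: not invariant]
(C) 2x + y  ->  2(-2x) + (-y/2) = -4x - y/2   [differs from 2x + y: not invariant]
(D) xy  ->  (-2x)(-y/2) = xy   [equals xy: invariant]

Only option (D), xy, is unchanged by the transformation.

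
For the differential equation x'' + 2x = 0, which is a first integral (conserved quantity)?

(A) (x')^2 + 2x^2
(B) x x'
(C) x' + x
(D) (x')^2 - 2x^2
A

A first integral I satisfies dI/dt = 0 along every solution. Differentiate each option and use the equation of motion:
(A) d/dt[(x')^2 + 2x^2] = 2x'x'' + 4x x' = 2x'(-2x) + 4x x' = 0
(B) d/dt[x x'] = (x')^2 + x x'' = (x')^2 - 2x^2, not identically 0
(C) d/dt[x' + x] = x'' + x' = -2x + x', not identically 0
(D) d/dt[(x')^2 - 2x^2] = 2x'x'' - 4x x' = -8x x', not identically 0

Only (A) has zero time-derivative. So the energy-like quantity (x')^2 + 2x^2 is the first integral.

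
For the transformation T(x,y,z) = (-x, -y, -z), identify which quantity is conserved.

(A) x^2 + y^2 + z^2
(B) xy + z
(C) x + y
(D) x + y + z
A

Apply T(x,y,z) = (-x, -y, -z) to each option, i.e. replace (x, y, z) by the transformed coordinates.
Substitute the transformed coordinates into each option and compare with the original:
(A) x^2 + y^2 + z^2  ->  (-x)^2 + (-y)^2 + (-z)^2 = x^2 + y^2 + z^2   [equals x^2 + y^2 + z^2: invariant]
(B) xy + z  ->  (-x)(-y) + (-z) = xy - z   [differs from xy + z: not invariant]
(C) x + y  ->  (-x) + (-y) = -x - y   [differs from x + y: not invariant]
(D) x + y + z  ->  (-x) + (-y) + (-z) = -x - y - z   [differs from x + y + z: not invariant]

Only option (A), x^2 + y^2 + z^2, is unchanged by the transformation.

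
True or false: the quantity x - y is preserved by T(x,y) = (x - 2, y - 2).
True

Substitute T(x,y) = (x - 2, y - 2) into the expression and compare with the original.

Original: x - y
After applying T: (x - 2) - (y - 2) = x - y

This is identical to the original x - y, so the expression is invariant.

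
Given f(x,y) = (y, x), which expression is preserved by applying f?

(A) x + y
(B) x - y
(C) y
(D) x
A

For f(x,y) = (y, x):
After applying f: x' = y, y' = x. So x' + y' = y + x = x + y.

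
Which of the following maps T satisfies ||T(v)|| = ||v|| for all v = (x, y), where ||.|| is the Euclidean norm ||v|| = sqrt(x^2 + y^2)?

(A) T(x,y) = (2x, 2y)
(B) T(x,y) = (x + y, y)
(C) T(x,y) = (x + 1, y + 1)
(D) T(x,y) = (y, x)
D

A transformation preserves a norm if ||T(v)|| = ||v|| for every v; a single vector where the norm changes rules an option out.

(A) T(x,y) = (2x, 2y): v = (1, 0) has norm sqrt((1)^2 + (0)^2) = 1, but T(v) = (2, 0) has norm 2 -- not preserved.
(B) T(x,y) = (x + y, y): v = (0, 1) has norm sqrt((0)^2 + (1)^2) = 1, but T(v) = (1, 1) has norm sqrt(2) -- not preserved.
(C) T(x,y) = (x + 1, y + 1): v = (1, 0) has norm sqrt((1)^2 + (0)^2) = 1, but T(v) = (2, 1) has norm sqrt(5) -- not preserved.
(D) T(x,y) = (y, x): preserves the norm -- it is an orthogonal map (a rotation/reflection), and (y)^2 + (x)^2 simplifies to x^2 + y^2.

Therefore the answer is (D).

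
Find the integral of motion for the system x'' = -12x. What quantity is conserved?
E = (x')^2 + 12x^2

Multiply the equation by x':
x' * x'' = -12x * x'
The left side is d/dt[(x')^2/2] and the right side is d/dt[-12x^2/2], so
d/dt[(x')^2/2 + 12x^2/2] = 0, i.e. (x')^2/2 + 12x^2/2 = constant.
Multiplying by 2, the integral of motion is E = (x')^2 + 12x^2.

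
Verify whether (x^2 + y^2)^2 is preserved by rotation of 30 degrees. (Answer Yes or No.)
Yes

Applying rotation by 30 degrees: x' = x*cos(30 degrees) - y*sin(30 degrees) = sqrt(3)x/2 - y/2, y' = x*sin(30 degrees) + y*cos(30 degrees) = x/2 + sqrt(3)y/2

Substituting into (x^2 + y^2)^2:
((sqrt(3)x/2 - y/2)^2 + (x/2 + sqrt(3)y/2)^2)^2
= x^4 + 2x^2y^2 + y^4 = (x^2 + y^2)^2

This equals the original expression (x^2 + y^2)^2, so it IS invariant.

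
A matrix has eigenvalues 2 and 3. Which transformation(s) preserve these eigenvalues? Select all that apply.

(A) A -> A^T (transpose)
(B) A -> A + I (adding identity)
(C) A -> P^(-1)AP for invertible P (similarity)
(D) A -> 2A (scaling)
A and C

Eigenvalues are preserved by:
1. Similarity transformations: A -> P^(-1)AP (same characteristic polynomial)
2. Transpose: A^T has the same eigenvalues as A

Eigenvalues are NOT preserved by:
- Adding identity: eigenvalues become 2+1, 3+1
- Scaling: eigenvalues become 4, 6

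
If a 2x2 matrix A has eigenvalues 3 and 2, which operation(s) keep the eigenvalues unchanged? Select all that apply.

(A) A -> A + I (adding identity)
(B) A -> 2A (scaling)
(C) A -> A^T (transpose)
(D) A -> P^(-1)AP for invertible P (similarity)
C and D

Eigenvalues are preserved by:
1. Similarity transformations: A -> P^(-1)AP (same characteristic polynomial)
2. Transpose: A^T has the same eigenvalues as A

Eigenvalues are NOT preserved by:
- Adding identity: eigenvalues become 3+1, 2+1
- Scaling: eigenvalues become 6, 4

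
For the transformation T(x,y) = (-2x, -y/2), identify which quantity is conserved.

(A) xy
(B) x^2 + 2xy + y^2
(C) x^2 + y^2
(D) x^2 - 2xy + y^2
A

An expression E(x,y) is invariant under T if E(T(x,y)) = E(x,y). Here T(x,y) = (-2x, -y/2).
Substitute the transformed coordinates into each option and compare with the original:
(A) xy  ->  (-2x)(-y/2) = xy   [equals xy: invariant]
(B) x^2 + 2xy + y^2  ->  (-2x)^2 + 2(-2x)(-y/2) + (-y/2)^2 = 4x^2 + 2xy + y^2/4   [differs from x^2 + 2xy + y^2: not invariant]
(C) x^2 + y^2  ->  (-2x)^2 + (-y/2)^2 = 4x^2 + y^2/4   [differs from x^2 + y^2: not invariant]
(D) x^2 - 2xy + y^2  ->  (-2x)^2 - 2(-2x)(-y/2) + (-y/2)^2 = 4x^2 - 2xy + y^2/4   [differs from x^2 - 2xy + y^2: not invariant]

Only option (A), xy, is unchanged by the transformation.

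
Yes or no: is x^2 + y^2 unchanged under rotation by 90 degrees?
Yes

Applying rotation by 90 degrees: x' = x*cos(90 degrees) - y*sin(90 degrees) = -y, y' = x*sin(90 degrees) + y*cos(90 degrees) = x

Substituting into x^2 + y^2:
(-y)^2 + (x)^2
= x^2 + y^2

This equals the original expression x^2 + y^2, so it IS invariant.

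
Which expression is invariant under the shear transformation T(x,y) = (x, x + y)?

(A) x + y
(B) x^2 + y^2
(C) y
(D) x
D

Under the shear T(x,y) = (x, x + y):
Substitute the transformed coordinates into each option and compare with the original:
(A) x + y  ->  (x) + (x + y) = 2x + y   [differs from x + y: not invariant]
(B) x^2 + y^2  ->  (x)^2 + (x + y)^2 = 2x^2 + 2xy + y^2   [differs from x^2 + y^2: not invariant]
(C) y  ->  (x + y) = x + y   [differs from y: not invariant]
(D) x  ->  (x) = x   [equals x: invariant]

Only option (D), x, is unchanged by the transformation.
A vertical shear moves points parallel to the y-axis, so the x-coordinate (and any function of x alone) is unchanged.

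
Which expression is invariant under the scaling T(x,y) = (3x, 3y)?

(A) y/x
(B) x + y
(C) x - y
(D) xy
A

Under the uniform scaling T(x,y) = (3x, 3y):
Substitute the transformed coordinates into each option and compare with the original:
(A) y/x  ->  (3y)/(3x) = y/x   [equals y/x: invariant]
(B) x + y  ->  (3x) + (3y) = 3x + 3y   [differs from x + y: not invariant]
(C) x - y  ->  (3x) - (3y) = 3x - 3y   [differs from x - y: not invariant]
(D) xy  ->  (3x)(3y) = 9xy   [differs from xy: not invariant]

Only option (A), y/x, is unchanged by the transformation.
The common factor 3 cancels in a ratio of coordinates, while sums, products and sums of squares pick up factors of 3 or 9.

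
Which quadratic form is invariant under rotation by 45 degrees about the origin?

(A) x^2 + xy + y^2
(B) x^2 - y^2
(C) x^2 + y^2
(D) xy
C

Rotation by 45 degrees sends (x, y) to (sqrt(2)x/2 - sqrt(2)y/2, sqrt(2)x/2 + sqrt(2)y/2).
Substitute the transformed coordinates into each option and compare with the original:
(A) x^2 + xy + y^2  ->  (sqrt(2)x/2 - sqrt(2)y/2)^2 + (sqrt(2)x/2 - sqrt(2)y/2)(sqrt(2)x/2 + sqrt(2)y/2) + (sqrt(2)x/2 + sqrt(2)y/2)^2 = 3x^2/2 + y^2/2   [differs from x^2 + xy + y^2: not invariant]
(B) x^2 - y^2  ->  (sqrt(2)x/2 - sqrt(2)y/2)^2 - (sqrt(2)x/2 + sqrt(2)y/2)^2 = -2xy   [differs from x^2 - y^2: not invariant]
(C) x^2 + y^2  ->  (sqrt(2)x/2 - sqrt(2)y/2)^2 + (sqrt(2)x/2 + sqrt(2)y/2)^2 = x^2 + y^2   [equals x^2 + y^2: invariant]
(D) xy  ->  (sqrt(2)x/2 - sqrt(2)y/2)(sqrt(2)x/2 + sqrt(2)y/2) = x^2/2 - y^2/2   [differs from xy: not invariant]

Only option (C), x^2 + y^2, is unchanged by the transformation.
x^2 + y^2 is the squared distance from the origin, which rotations preserve.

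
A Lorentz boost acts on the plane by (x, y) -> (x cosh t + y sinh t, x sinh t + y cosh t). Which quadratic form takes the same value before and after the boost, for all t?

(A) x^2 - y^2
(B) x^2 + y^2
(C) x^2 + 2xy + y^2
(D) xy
A

Write x' = x cosh t + y sinh t, y' = x sinh t + y cosh t and substitute into each option:
(A) x^2 - y^2: (x cosh t + y sinh t)^2 - (x sinh t + y cosh t)^2 = x^2(cosh^2 t - sinh^2 t) + 2xy(cosh t sinh t - sinh t cosh t) + y^2(sinh^2 t - cosh^2 t) = x^2 - y^2   [invariant, using cosh^2 t - sinh^2 t = 1]
(B) x^2 + y^2: (x cosh t + y sinh t)^2 + (x sinh t + y cosh t)^2 = (x^2 + y^2)(cosh^2 t + sinh^2 t) + 4xy sinh t cosh t = (x^2 + y^2) cosh 2t + 2xy sinh 2t   [not invariant for t != 0]
(C) x^2 + 2xy + y^2: (x' + y')^2 with x' + y' = (x + y)(cosh t + sinh t) = (x + y)e^t, so it becomes (x + y)^2 e^(2t)   [not invariant for t != 0]
(D) xy: (x cosh t + y sinh t)(x sinh t + y cosh t) = xy(cosh^2 t + sinh^2 t) + (x^2 + y^2) sinh t cosh t = xy cosh 2t + (x^2 + y^2)(sinh 2t)/2   [not invariant for t != 0]

Only (A) x^2 - y^2 is unchanged; it is the Minkowski form preserved by Lorentz boosts, just as x^2 + y^2 is preserved by ordinary rotations.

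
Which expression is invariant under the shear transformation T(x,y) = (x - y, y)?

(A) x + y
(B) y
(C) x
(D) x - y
B

Under the shear T(x,y) = (x - y, y):
Substitute the transformed coordinates into each option and compare with the original:
(A) x + y  ->  (x - y) + (y) = x   [differs from x + y: not invariant]
(B) y  ->  (y) = y   [equals y: invariant]
(C) x  ->  (x - y) = x - y   [differs from x: not invariant]
(D) x - y  ->  (x - y) - (y) = x - 2y   [differs from x - y: not invariant]

Only option (B), y, is unchanged by the transformation.
A horizontal shear moves points parallel to the x-axis, so the y-coordinate (and any function of y alone) is unchanged.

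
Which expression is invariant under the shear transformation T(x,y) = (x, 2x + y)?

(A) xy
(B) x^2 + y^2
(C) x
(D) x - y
C

Under the shear T(x,y) = (x, 2x + y):
Substitute the transformed coordinates into each option and compare with the original:
(A) xy  ->  (x)(2x + y) = 2x^2 + xy   [differs from xy: not invariant]
(B) x^2 + y^2  ->  (x)^2 + (2x + y)^2 = 5x^2 + 4xy + y^2   [differs from x^2 + y^2: not invariant]
(C) x  ->  (x) = x   [equals x: invariant]
(D) x - y  ->  (x) - (2x + y) = -x - y   [differs from x - y: not invariant]

Only option (C), x, is unchanged by the transformation.
A vertical shear moves points parallel to the y-axis, so the x-coordinate (and any function of x alone) is unchanged.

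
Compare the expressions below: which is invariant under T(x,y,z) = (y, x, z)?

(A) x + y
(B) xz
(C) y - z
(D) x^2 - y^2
A

Apply T(x,y,z) = (y, x, z) to each option, i.e. replace (x, y, z) by the transformed coordinates.
Substitute the transformed coordinates into each option and compare with the original:
(A) x + y  ->  (y) + (x) = x + y   [equals x + y: invariant]
(B) xz  ->  (y)(z) = yz   [differs from xz: not invariant]
(C) y - z  ->  (x) - (z) = x - z   [differs from y - z: not invariant]
(D) x^2 - y^2  ->  (y)^2 - (x)^2 = -x^2 + y^2   [differs from x^2 - y^2: not invariant]

Only option (A), x + y, is unchanged by the transformation.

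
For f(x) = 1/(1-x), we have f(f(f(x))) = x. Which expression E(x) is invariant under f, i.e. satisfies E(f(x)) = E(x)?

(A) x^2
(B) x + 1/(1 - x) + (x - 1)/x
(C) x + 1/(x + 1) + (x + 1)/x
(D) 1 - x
B

Replace x by f(x) = 1/(1 - x) in each option and simplify. As a quick numerical cross-check, also compare E(3) with E(f(3)) = E(-1/2).

(A) x^2  ->  (1/(1 - x))^2 = (x - 1)^(-2); check: E(3) = 9 but E(-1/2) = 1/4.   [not invariant]
(B) x + 1/(1 - x) + (x - 1)/x  ->  (1/(1 - x)) + 1/(1 - (1/(1 - x))) + ((1/(1 - x)) - 1)/(1/(1 - x)), which simplifies back to x + 1/(1 - x) + (x - 1)/x; check: E(3) = 19/6, E(-1/2) = 19/6.   [invariant]
(C) x + 1/(x + 1) + (x + 1)/x  ->  (1/(1 - x)) + 1/((1/(1 - x)) + 1) + ((1/(1 - x)) + 1)/(1/(1 - x)) = (-x^3 + 6x^2 - 11x + 7)/(x^2 - 3x + 2); check: E(3) = 55/12 but E(-1/2) = 1/2.   [not invariant]
(D) 1 - x  ->  1 - (1/(1 - x)) = x/(x - 1); check: E(3) = -2 but E(-1/2) = 3/2.   [not invariant]

Only (B) is unchanged. Indeed f(f(x)) = 1/(1 - 1/(1-x)) = (1-x)/(-x) = (x-1)/x, so E(x) = x + f(x) + f(f(x)) is the sum over the whole 3-cycle; applying f just permutes the three terms cyclically (x -> f(x) -> f(f(x)) -> x), leaving the sum unchanged.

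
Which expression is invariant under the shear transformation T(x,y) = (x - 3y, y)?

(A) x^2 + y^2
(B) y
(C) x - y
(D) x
B

Under the shear T(x,y) = (x - 3y, y):
Substitute the transformed coordinates into each option and compare with the original:
(A) x^2 + y^2  ->  (x - 3y)^2 + (y)^2 = x^2 - 6xy + 10y^2   [differs from x^2 + y^2: not invariant]
(B) y  ->  (y) = y   [equals y: invariant]
(C) x - y  ->  (x - 3y) - (y) = x - 4y   [differs from x - y: not invariant]
(D) x  ->  (x - 3y) = x - 3y   [differs from x: not invariant]

Only option (B), y, is unchanged by the transformation.
A horizontal shear moves points parallel to the x-axis, so the y-coordinate (and any function of y alone) is unchanged.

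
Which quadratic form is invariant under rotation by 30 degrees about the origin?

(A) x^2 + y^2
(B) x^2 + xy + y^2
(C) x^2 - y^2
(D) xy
A

Rotation by 30 degrees sends (x, y) to (sqrt(3)x/2 - y/2, x/2 + sqrt(3)y/2).
Substitute the transformed coordinates into each option and compare with the original:
(A) x^2 + y^2  ->  (sqrt(3)x/2 - y/2)^2 + (x/2 + sqrt(3)y/2)^2 = x^2 + y^2   [equals x^2 + y^2: invariant]
(B) x^2 + xy + y^2  ->  (sqrt(3)x/2 - y/2)^2 + (sqrt(3)x/2 - y/2)(x/2 + sqrt(3)y/2) + (x/2 + sqrt(3)y/2)^2 = sqrt(3)x^2/4 + x^2 + xy/2 - sqrt(3)y^2/4 + y^2   [differs from x^2 + xy + y^2: not invariant]
(C) x^2 - y^2  ->  (sqrt(3)x/2 - y/2)^2 - (x/2 + sqrt(3)y/2)^2 = x^2/2 - sqrt(3)xy - y^2/2   [differs from x^2 - y^2: not invariant]
(D) xy  ->  (sqrt(3)x/2 - y/2)(x/2 + sqrt(3)y/2) = sqrt(3)x^2/4 + xy/2 - sqrt(3)y^2/4   [differs from xy: not invariant]

Only option (A), x^2 + y^2, is unchanged by the transformation.
x^2 + y^2 is the squared distance from the origin, which rotations preserve.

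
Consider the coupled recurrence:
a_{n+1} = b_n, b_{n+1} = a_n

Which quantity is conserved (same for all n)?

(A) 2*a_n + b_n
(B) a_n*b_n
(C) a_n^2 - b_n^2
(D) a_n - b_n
B

Replace a_n by a_{n+1} = b_n and b_n by b_{n+1} = a_n in each option and simplify:
(A) 2*a_n + b_n  ->  2*(b_n) + (a_n) = a_n + 2*b_n   [not conserved]
(B) a_n*b_n  ->  (b_n)*(a_n) = a_n*b_n   [conserved]
(C) a_n^2 - b_n^2  ->  (b_n)^2 - (a_n)^2 = -a_n^2 + b_n^2   [not conserved]
(D) a_n - b_n  ->  (b_n) - (a_n) = -a_n + b_n   [not conserved]

Only (B) a_n*b_n returns to itself after one step, so it is the conserved quantity.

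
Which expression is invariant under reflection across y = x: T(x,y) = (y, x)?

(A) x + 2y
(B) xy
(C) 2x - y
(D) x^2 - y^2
B

The map is reflection across y = x: T(x,y) = (y, x).
Substitute the transformed coordinates into each option and compare with the original:
(A) x + 2y  ->  (y) + 2(x) = 2x + y   [differs from x + 2y: not invariant]
(B) xy  ->  (y)(x) = xy   [equals xy: invariant]
(C) 2x - y  ->  2(y) - (x) = -x + 2y   [differs from 2x - y: not invariant]
(D) x^2 - y^2  ->  (y)^2 - (x)^2 = -x^2 + y^2   [differs from x^2 - y^2: not invariant]

Only option (B), xy, is unchanged by the transformation.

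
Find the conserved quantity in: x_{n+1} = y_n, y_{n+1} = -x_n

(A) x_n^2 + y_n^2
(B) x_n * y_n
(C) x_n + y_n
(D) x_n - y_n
A

For the recurrence x_{n+1} = y_n, y_{n+1} = -x_n:

x_{n+1}^2 + y_{n+1}^2 = y_n^2 + (-x_n)^2 = x_n^2 + y_n^2
The sum of squares is conserved (like energy in a harmonic oscillator).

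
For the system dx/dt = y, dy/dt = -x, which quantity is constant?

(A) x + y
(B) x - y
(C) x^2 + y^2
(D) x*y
C

A first integral I satisfies dI/dt = 0 along every solution. Differentiate each option and use the equation of motion:
(A) d/dt[x + y] = y + (-x) = y - x, not identically 0
(B) d/dt[x - y] = y - (-x) = x + y, not identically 0
(C) d/dt[x^2 + y^2] = 2x*dx/dt + 2y*dy/dt = 2x*y + 2y*(-x) = 0
(D) d/dt[x*y] = (dx/dt)y + x(dy/dt) = y^2 - x^2, not identically 0

Only (C) has zero time-derivative. So x^2 + y^2 (the squared radius; trajectories are circles) is the conserved quantity.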